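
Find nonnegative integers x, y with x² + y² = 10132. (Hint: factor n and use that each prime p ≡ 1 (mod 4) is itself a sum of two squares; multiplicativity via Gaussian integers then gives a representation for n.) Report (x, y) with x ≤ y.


Step 1: Factor n = 10132 = 2^2 · 17 · 149.
Step 2: Check the mod-4 condition on each prime factor: 2 = 2 (special); 17 ≡ 1 (mod 4), exponent 1; 149 ≡ 1 (mod 4), exponent 1.
All primes ≡ 3 (mod 4) appear to even exponent (or don't appear), so by the two-squares theorem n IS expressible as a sum of two squares.
Step 3: Build a representation. Group n = k² · m with k = 2 and m = 17 · 149 = 2533 (a product of primes ≡ 1 (mod 4)); a representation of m scales to one of n via (k·x)² + (k·y)² = k²(x² + y²). Each prime p ≡ 1 (mod 4) is itself a sum of two squares; find a² by testing p − a² for a perfect square:
  17: 17 − 1² = 16 = 4² ⇒ 17 = 1² + 4².
  149: 149 − 1² = 148, 149 − 2² = 145, 149 − 3² = 140, 149 − 4² = 133, 149 − 5² = 124, 149 − 6² = 113, 149 − 7² = 100 = 10² ⇒ 149 = 7² + 10².
  Combine using the Brahmagupta–Fibonacci identity (a² + b²)(c² + d²) = (ac − bd)² + (ad + bc)² = (ac + bd)² + (ad − bc)²:
  17 · 149 = 2533: from (1² + 4²)(7² + 10²), take (1·7 − 4·10, 1·10 + 4·7) = (7 − 40, 10 + 28) = (-33, 38); dropping signs (only squares matter) gives (33, 38); check 33² + 38² = 1089 + 1444 = 2533 ✓.
  Scale by k = 2: (2·33, 2·38) = (66, 76).
Step 4: Order so x ≤ y and verify: 66² + 76² = 4356 + 5776 = 10132 = n. ✓

n = 10132 = 66² + 76² (one valid representation with x ≤ y).


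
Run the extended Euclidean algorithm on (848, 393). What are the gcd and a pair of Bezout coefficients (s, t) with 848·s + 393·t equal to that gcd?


Euclidean algorithm on (848, 393) — divide until remainder is 0:
  848 = 2 · 393 + 62
  393 = 6 · 62 + 21
  62 = 2 · 21 + 20
  21 = 1 · 20 + 1
  20 = 20 · 1 + 0
gcd(848, 393) = 1.
Track Bezout coefficients alongside the remainders: start with r₀ = 848 = a·1 + b·0 (s = 1, t = 0) and r₁ = 393 = a·0 + b·1 (s = 0, t = 1); each new remainder r_{k+1} = r_{k-1} − q_k·r_k inherits s_{k+1} = s_{k-1} − q_k·s_k, t_{k+1} = t_{k-1} − q_k·t_k, so r_k = a·s_k + b·t_k at every step:
  q = 2: r = 62, s = 1 − 2·0 = 1, t = 0 − 2·1 = -2  (check: 848·1 + 393·(-2) = 62)
  q = 6: r = 21, s = 0 − 6·1 = -6, t = 1 − 6·(-2) = 13  (check: 848·(-6) + 393·13 = 21)
  q = 2: r = 20, s = 1 − 2·(-6) = 13, t = -2 − 2·13 = -28  (check: 848·13 + 393·(-28) = 20)
  q = 1: r = 1, s = -6 − 1·13 = -19, t = 13 − 1·(-28) = 41  (check: 848·(-19) + 393·41 = 1)
The row with r = 1 (the gcd) gives the Bezout coefficients s = -19, t = 41.
Result: 848 · (-19) + 393 · (41) = 1.

gcd(848, 393) = 1; s = -19, t = 41 (check: 848·(-19) + 393·41 = 1).


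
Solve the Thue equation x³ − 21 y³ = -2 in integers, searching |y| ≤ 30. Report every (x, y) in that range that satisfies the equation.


The equation is x³ - 21y³ = -2. For fixed y, x³ = 21·y³ − 2, so a solution requires the RHS to be a perfect cube.
Strategy: iterate y from -30 to 30, compute RHS = 21·y³ − 2, and check whether it is a (positive or negative) perfect cube.
Check small values of y:
  y = 0: RHS = -2 is not a perfect cube.
  y = 1: RHS = 19 is not a perfect cube.
  y = -1: RHS = -23 is not a perfect cube.
  y = 2: RHS = 166 is not a perfect cube.
  y = -2: RHS = -170 is not a perfect cube.
  y = 3: RHS = 565 is not a perfect cube.
  y = -3: RHS = -569 is not a perfect cube.
Continuing the search up to |y| = 30 finds no solutions either.
No (x, y) in the scanned range satisfies the equation.

No integer solutions with |y| ≤ 30.


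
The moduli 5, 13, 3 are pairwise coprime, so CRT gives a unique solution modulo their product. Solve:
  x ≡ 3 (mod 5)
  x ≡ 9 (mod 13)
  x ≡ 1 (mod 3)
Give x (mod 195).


Moduli 5, 13, 3 are pairwise coprime; by CRT there is a unique solution modulo M = 5 · 13 · 3 = 195.
Solve pairwise, accumulating the modulus:
  Start with x ≡ 3 (mod 5).
  Combine with x ≡ 9 (mod 13): since gcd(5, 13) = 1, we get a unique residue mod 65.
    Write x = 3 + 5·t and substitute into x ≡ 9 (mod 13): 5·t ≡ 9 − 3 = 6 (mod 13).
    The inverse of 5 mod 13 is 8 (since 5·8 = 40 = 3·13 + 1), so t ≡ 8·6 = 48 ≡ 9 (mod 13).
    Then x = 3 + 5·9 = 48, valid modulo lcm(5, 13) = 65: x ≡ 48 (mod 65).
  Combine with x ≡ 1 (mod 3): since gcd(65, 3) = 1, we get a unique residue mod 195.
    Write x = 48 + 65·t and substitute into x ≡ 1 (mod 3): 65·t ≡ 1 − 48 = -47 (mod 3).
    Reduce coefficients mod 3: 2·t ≡ 1 (mod 3).
    The inverse of 2 mod 3 is 2 (since 2·2 = 4 = 1·3 + 1), so t ≡ 2·1 = 2 ≡ 2 (mod 3).
    Then x = 48 + 65·2 = 178, valid modulo lcm(65, 3) = 195: x ≡ 178 (mod 195).
Verify: 178 mod 5 = 3 ✓, 178 mod 13 = 9 ✓, 178 mod 3 = 1 ✓.

x ≡ 178 (mod 195).


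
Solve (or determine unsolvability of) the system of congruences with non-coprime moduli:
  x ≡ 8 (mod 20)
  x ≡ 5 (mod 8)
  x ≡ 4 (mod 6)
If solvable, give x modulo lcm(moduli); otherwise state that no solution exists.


Moduli 20, 8, 6 are not pairwise coprime, so CRT works modulo lcm(m_i) when all pairwise compatibility conditions hold.
Pairwise compatibility: gcd(m_i, m_j) must divide a_i - a_j for every pair.
Merge one congruence at a time:
  Start: x ≡ 8 (mod 20).
  Combine with x ≡ 5 (mod 8): gcd(20, 8) = 4, and 5 - 8 = -3 is NOT divisible by 4.
    ⇒ system is inconsistent (no integer solution).

No solution (the system is inconsistent).


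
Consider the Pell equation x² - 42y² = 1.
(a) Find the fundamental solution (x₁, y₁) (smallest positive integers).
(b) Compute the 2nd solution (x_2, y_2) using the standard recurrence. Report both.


Step 1: Find the fundamental solution (x₁, y₁) of x² - 42y² = 1.
  Expand √42 as a continued fraction. a₀ = ⌊√42⌋ = 6; iterate m_{k+1} = d_k·a_k − m_k, d_{k+1} = (42 − m_{k+1}²)/d_k, a_{k+1} = ⌊(a₀ + m_{k+1})/d_{k+1}⌋ (starting m₀ = 0, d₀ = 1), with convergents p_k = a_k·p_{k-1} + p_{k-2}, q_k = a_k·q_{k-1} + q_{k-2} (p₋₁ = 1, q₋₁ = 0):
  k = 0: a₀ = 6; p₀/q₀ = 6/1; p₀² − 42·q₀² = 36 − 42 = -6.
  k = 1: m = 6, d = 6, a = ⌊(6 + 6)/6⌋ = 2; p/q = (2·6 + 1)/(2·1 + 0) = 13/2; p² − 42·q² = 169 − 168 = 1.
  The first convergent with p² − 42·q² = 1 gives the fundamental solution (x₁, y₁) = (13, 2).
Step 2: Apply the recurrence (x_{n+1}, y_{n+1}) = (x₁x_n + 42y₁y_n, x₁y_n + y₁x_n) repeatedly.
  From (x_1, y_1) = (13, 2): x_2 = 13·13 + 42·2·2 = 337; y_2 = 13·2 + 2·13 = 52.
Step 3: Verify x_2² - 42·y_2² = 113569 - 113568 = 1 (should be 1). ✓

(x_1, y_1) = (13, 2); (x_2, y_2) = (337, 52).


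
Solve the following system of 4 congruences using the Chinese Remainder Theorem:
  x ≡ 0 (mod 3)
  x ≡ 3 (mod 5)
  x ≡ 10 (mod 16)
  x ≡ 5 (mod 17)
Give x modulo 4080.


Product of moduli M = 3 · 5 · 16 · 17 = 4080.
Merge one congruence at a time:
  Start: x ≡ 0 (mod 3).
  Combine with x ≡ 3 (mod 5); new modulus lcm = 15.
    Write x = 0 + 3·t and substitute into x ≡ 3 (mod 5): 3·t ≡ 3 − 0 = 3 (mod 5).
    The inverse of 3 mod 5 is 2 (since 3·2 = 6 = 1·5 + 1), so t ≡ 2·3 = 6 ≡ 1 (mod 5).
    Then x = 0 + 3·1 = 3, valid modulo lcm(3, 5) = 15: x ≡ 3 (mod 15).
  Combine with x ≡ 10 (mod 16); new modulus lcm = 240.
    Write x = 3 + 15·t and substitute into x ≡ 10 (mod 16): 15·t ≡ 10 − 3 = 7 (mod 16).
    The inverse of 15 mod 16 is 15 (since 15·15 = 225 = 14·16 + 1), so t ≡ 15·7 = 105 ≡ 9 (mod 16).
    Then x = 3 + 15·9 = 138, valid modulo lcm(15, 16) = 240: x ≡ 138 (mod 240).
  Combine with x ≡ 5 (mod 17); new modulus lcm = 4080.
    Write x = 138 + 240·t and substitute into x ≡ 5 (mod 17): 240·t ≡ 5 − 138 = -133 (mod 17).
    Reduce coefficients mod 17: 2·t ≡ 3 (mod 17).
    The inverse of 2 mod 17 is 9 (since 2·9 = 18 = 1·17 + 1), so t ≡ 9·3 = 27 ≡ 10 (mod 17).
    Then x = 138 + 240·10 = 2538, valid modulo lcm(240, 17) = 4080: x ≡ 2538 (mod 4080).
Verify against each original: 2538 mod 3 = 0, 2538 mod 5 = 3, 2538 mod 16 = 10, 2538 mod 17 = 5.

x ≡ 2538 (mod 4080).


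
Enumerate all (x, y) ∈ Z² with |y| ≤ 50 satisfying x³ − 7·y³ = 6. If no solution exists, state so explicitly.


The equation is x³ - 7y³ = 6. For fixed y, x³ = 7·y³ + 6, so a solution requires the RHS to be a perfect cube.
Strategy: iterate y from -50 to 50, compute RHS = 7·y³ + 6, and check whether it is a (positive or negative) perfect cube.
Check small values of y:
  y = 0: RHS = 6 is not a perfect cube.
  y = 1: RHS = 13 is not a perfect cube.
  y = -1: RHS = -1 = (-1)³ ⇒ x = -1 works.
  y = 2: RHS = 62 is not a perfect cube.
  y = -2: RHS = -50 is not a perfect cube.
  y = 3: RHS = 195 is not a perfect cube.
  y = -3: RHS = -183 is not a perfect cube.
Continuing the search up to |y| = 50 finds no further solutions beyond those listed.
Collected solutions: (-1, -1).

Solutions (with |y| ≤ 50): (-1, -1).


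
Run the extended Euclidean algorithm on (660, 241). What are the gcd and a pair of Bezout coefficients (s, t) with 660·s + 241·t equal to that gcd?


Euclidean algorithm on (660, 241) — divide until remainder is 0:
  660 = 2 · 241 + 178
  241 = 1 · 178 + 63
  178 = 2 · 63 + 52
  63 = 1 · 52 + 11
  52 = 4 · 11 + 8
  11 = 1 · 8 + 3
  8 = 2 · 3 + 2
  3 = 1 · 2 + 1
  2 = 2 · 1 + 0
gcd(660, 241) = 1.
Track Bezout coefficients alongside the remainders: start with r₀ = 660 = a·1 + b·0 (s = 1, t = 0) and r₁ = 241 = a·0 + b·1 (s = 0, t = 1); each new remainder r_{k+1} = r_{k-1} − q_k·r_k inherits s_{k+1} = s_{k-1} − q_k·s_k, t_{k+1} = t_{k-1} − q_k·t_k, so r_k = a·s_k + b·t_k at every step:
  q = 2: r = 178, s = 1 − 2·0 = 1, t = 0 − 2·1 = -2  (check: 660·1 + 241·(-2) = 178)
  q = 1: r = 63, s = 0 − 1·1 = -1, t = 1 − 1·(-2) = 3  (check: 660·(-1) + 241·3 = 63)
  q = 2: r = 52, s = 1 − 2·(-1) = 3, t = -2 − 2·3 = -8  (check: 660·3 + 241·(-8) = 52)
  q = 1: r = 11, s = -1 − 1·3 = -4, t = 3 − 1·(-8) = 11  (check: 660·(-4) + 241·11 = 11)
  q = 4: r = 8, s = 3 − 4·(-4) = 19, t = -8 − 4·11 = -52  (check: 660·19 + 241·(-52) = 8)
  q = 1: r = 3, s = -4 − 1·19 = -23, t = 11 − 1·(-52) = 63  (check: 660·(-23) + 241·63 = 3)
  q = 2: r = 2, s = 19 − 2·(-23) = 65, t = -52 − 2·63 = -178  (check: 660·65 + 241·(-178) = 2)
  q = 1: r = 1, s = -23 − 1·65 = -88, t = 63 − 1·(-178) = 241  (check: 660·(-88) + 241·241 = 1)
The row with r = 1 (the gcd) gives the Bezout coefficients s = -88, t = 241.
Result: 660 · (-88) + 241 · (241) = 1.

gcd(660, 241) = 1; s = -88, t = 241 (check: 660·(-88) + 241·241 = 1).


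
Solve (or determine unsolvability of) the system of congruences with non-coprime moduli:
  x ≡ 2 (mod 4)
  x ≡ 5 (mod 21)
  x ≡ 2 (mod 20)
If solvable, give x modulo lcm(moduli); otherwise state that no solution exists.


Moduli 4, 21, 20 are not pairwise coprime, so CRT works modulo lcm(m_i) when all pairwise compatibility conditions hold.
Pairwise compatibility: gcd(m_i, m_j) must divide a_i - a_j for every pair.
Merge one congruence at a time:
  Start: x ≡ 2 (mod 4).
  Combine with x ≡ 5 (mod 21): gcd(4, 21) = 1; 5 - 2 = 3, which IS divisible by 1, so compatible.
    Write x = 2 + 4·t and substitute into x ≡ 5 (mod 21): 4·t ≡ 5 − 2 = 3 (mod 21).
    The inverse of 4 mod 21 is 16 (since 4·16 = 64 = 3·21 + 1), so t ≡ 16·3 = 48 ≡ 6 (mod 21).
    Then x = 2 + 4·6 = 26, valid modulo lcm(4, 21) = 84: x ≡ 26 (mod 84).
  Combine with x ≡ 2 (mod 20): gcd(84, 20) = 4; 2 - 26 = -24, which IS divisible by 4, so compatible.
    Write x = 26 + 84·t and substitute into x ≡ 2 (mod 20): 84·t ≡ 2 − 26 = -24 (mod 20).
    Divide the congruence (and modulus) by g = 4: 21·t ≡ -6 (mod 5).
    Reduce coefficients mod 5: 1·t ≡ 4 (mod 5).
    So t ≡ 4 (mod 5).
    Then x = 26 + 84·4 = 362, valid modulo lcm(84, 20) = 420: x ≡ 362 (mod 420).
Verify: 362 mod 4 = 2, 362 mod 21 = 5, 362 mod 20 = 2.

x ≡ 362 (mod 420).


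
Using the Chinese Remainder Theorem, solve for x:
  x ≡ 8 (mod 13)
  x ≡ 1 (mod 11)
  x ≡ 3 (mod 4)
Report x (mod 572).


Moduli 13, 11, 4 are pairwise coprime; by CRT there is a unique solution modulo M = 13 · 11 · 4 = 572.
Solve pairwise, accumulating the modulus:
  Start with x ≡ 8 (mod 13).
  Combine with x ≡ 1 (mod 11): since gcd(13, 11) = 1, we get a unique residue mod 143.
    Write x = 8 + 13·t and substitute into x ≡ 1 (mod 11): 13·t ≡ 1 − 8 = -7 (mod 11).
    Reduce coefficients mod 11: 2·t ≡ 4 (mod 11).
    The inverse of 2 mod 11 is 6 (since 2·6 = 12 = 1·11 + 1), so t ≡ 6·4 = 24 ≡ 2 (mod 11).
    Then x = 8 + 13·2 = 34, valid modulo lcm(13, 11) = 143: x ≡ 34 (mod 143).
  Combine with x ≡ 3 (mod 4): since gcd(143, 4) = 1, we get a unique residue mod 572.
    Write x = 34 + 143·t and substitute into x ≡ 3 (mod 4): 143·t ≡ 3 − 34 = -31 (mod 4).
    Reduce coefficients mod 4: 3·t ≡ 1 (mod 4).
    The inverse of 3 mod 4 is 3 (since 3·3 = 9 = 2·4 + 1), so t ≡ 3·1 = 3 ≡ 3 (mod 4).
    Then x = 34 + 143·3 = 463, valid modulo lcm(143, 4) = 572: x ≡ 463 (mod 572).
Verify: 463 mod 13 = 8 ✓, 463 mod 11 = 1 ✓, 463 mod 4 = 3 ✓.

x ≡ 463 (mod 572).


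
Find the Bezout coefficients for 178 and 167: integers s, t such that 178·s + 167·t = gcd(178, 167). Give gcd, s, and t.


Euclidean algorithm on (178, 167) — divide until remainder is 0:
  178 = 1 · 167 + 11
  167 = 15 · 11 + 2
  11 = 5 · 2 + 1
  2 = 2 · 1 + 0
gcd(178, 167) = 1.
Track Bezout coefficients alongside the remainders: start with r₀ = 178 = a·1 + b·0 (s = 1, t = 0) and r₁ = 167 = a·0 + b·1 (s = 0, t = 1); each new remainder r_{k+1} = r_{k-1} − q_k·r_k inherits s_{k+1} = s_{k-1} − q_k·s_k, t_{k+1} = t_{k-1} − q_k·t_k, so r_k = a·s_k + b·t_k at every step:
  q = 1: r = 11, s = 1 − 1·0 = 1, t = 0 − 1·1 = -1  (check: 178·1 + 167·(-1) = 11)
  q = 15: r = 2, s = 0 − 15·1 = -15, t = 1 − 15·(-1) = 16  (check: 178·(-15) + 167·16 = 2)
  q = 5: r = 1, s = 1 − 5·(-15) = 76, t = -1 − 5·16 = -81  (check: 178·76 + 167·(-81) = 1)
The row with r = 1 (the gcd) gives the Bezout coefficients s = 76, t = -81.
Result: 178 · (76) + 167 · (-81) = 1.

gcd(178, 167) = 1; s = 76, t = -81 (check: 178·76 + 167·(-81) = 1).


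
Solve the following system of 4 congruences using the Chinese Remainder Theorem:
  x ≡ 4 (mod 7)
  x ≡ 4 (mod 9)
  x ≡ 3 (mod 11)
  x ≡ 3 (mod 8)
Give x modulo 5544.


Product of moduli M = 7 · 9 · 11 · 8 = 5544.
Merge one congruence at a time:
  Start: x ≡ 4 (mod 7).
  Combine with x ≡ 4 (mod 9); new modulus lcm = 63.
    Write x = 4 + 7·t and substitute into x ≡ 4 (mod 9): 7·t ≡ 4 − 4 = 0 (mod 9).
    The inverse of 7 mod 9 is 4 (since 7·4 = 28 = 3·9 + 1), so t ≡ 4·0 = 0 ≡ 0 (mod 9).
    Then x = 4 + 7·0 = 4, valid modulo lcm(7, 9) = 63: x ≡ 4 (mod 63).
  Combine with x ≡ 3 (mod 11); new modulus lcm = 693.
    Write x = 4 + 63·t and substitute into x ≡ 3 (mod 11): 63·t ≡ 3 − 4 = -1 (mod 11).
    Reduce coefficients mod 11: 8·t ≡ 10 (mod 11).
    The inverse of 8 mod 11 is 7 (since 8·7 = 56 = 5·11 + 1), so t ≡ 7·10 = 70 ≡ 4 (mod 11).
    Then x = 4 + 63·4 = 256, valid modulo lcm(63, 11) = 693: x ≡ 256 (mod 693).
  Combine with x ≡ 3 (mod 8); new modulus lcm = 5544.
    Write x = 256 + 693·t and substitute into x ≡ 3 (mod 8): 693·t ≡ 3 − 256 = -253 (mod 8).
    Reduce coefficients mod 8: 5·t ≡ 3 (mod 8).
    The inverse of 5 mod 8 is 5 (since 5·5 = 25 = 3·8 + 1), so t ≡ 5·3 = 15 ≡ 7 (mod 8).
    Then x = 256 + 693·7 = 5107, valid modulo lcm(693, 8) = 5544: x ≡ 5107 (mod 5544).
Verify against each original: 5107 mod 7 = 4, 5107 mod 9 = 4, 5107 mod 11 = 3, 5107 mod 8 = 3.

x ≡ 5107 (mod 5544).


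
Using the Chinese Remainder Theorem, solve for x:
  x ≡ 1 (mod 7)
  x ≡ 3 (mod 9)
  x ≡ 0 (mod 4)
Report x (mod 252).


Moduli 7, 9, 4 are pairwise coprime; by CRT there is a unique solution modulo M = 7 · 9 · 4 = 252.
Solve pairwise, accumulating the modulus:
  Start with x ≡ 1 (mod 7).
  Combine with x ≡ 3 (mod 9): since gcd(7, 9) = 1, we get a unique residue mod 63.
    Write x = 1 + 7·t and substitute into x ≡ 3 (mod 9): 7·t ≡ 3 − 1 = 2 (mod 9).
    The inverse of 7 mod 9 is 4 (since 7·4 = 28 = 3·9 + 1), so t ≡ 4·2 = 8 ≡ 8 (mod 9).
    Then x = 1 + 7·8 = 57, valid modulo lcm(7, 9) = 63: x ≡ 57 (mod 63).
  Combine with x ≡ 0 (mod 4): since gcd(63, 4) = 1, we get a unique residue mod 252.
    Write x = 57 + 63·t and substitute into x ≡ 0 (mod 4): 63·t ≡ 0 − 57 = -57 (mod 4).
    Reduce coefficients mod 4: 3·t ≡ 3 (mod 4).
    The inverse of 3 mod 4 is 3 (since 3·3 = 9 = 2·4 + 1), so t ≡ 3·3 = 9 ≡ 1 (mod 4).
    Then x = 57 + 63·1 = 120, valid modulo lcm(63, 4) = 252: x ≡ 120 (mod 252).
Verify: 120 mod 7 = 1 ✓, 120 mod 9 = 3 ✓, 120 mod 4 = 0 ✓.

x ≡ 120 (mod 252).


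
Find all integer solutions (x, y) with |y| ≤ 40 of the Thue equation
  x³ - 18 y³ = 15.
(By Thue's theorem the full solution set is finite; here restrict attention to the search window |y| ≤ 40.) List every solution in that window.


The equation is x³ - 18y³ = 15. For fixed y, x³ = 18·y³ + 15, so a solution requires the RHS to be a perfect cube.
Strategy: iterate y from -40 to 40, compute RHS = 18·y³ + 15, and check whether it is a (positive or negative) perfect cube.
Check small values of y:
  y = 0: RHS = 15 is not a perfect cube.
  y = 1: RHS = 33 is not a perfect cube.
  y = -1: RHS = -3 is not a perfect cube.
  y = 2: RHS = 159 is not a perfect cube.
  y = -2: RHS = -129 is not a perfect cube.
  y = 3: RHS = 501 is not a perfect cube.
  y = -3: RHS = -471 is not a perfect cube.
Continuing the search up to |y| = 40 finds no solutions either.
No (x, y) in the scanned range satisfies the equation.

No integer solutions with |y| ≤ 40.


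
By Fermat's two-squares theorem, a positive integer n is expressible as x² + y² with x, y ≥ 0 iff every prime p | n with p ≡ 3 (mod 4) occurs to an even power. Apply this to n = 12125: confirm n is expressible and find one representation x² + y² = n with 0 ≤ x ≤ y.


Step 1: Factor n = 12125 = 5^3 · 97.
Step 2: Check the mod-4 condition on each prime factor: 5 ≡ 1 (mod 4), exponent 3; 97 ≡ 1 (mod 4), exponent 1.
All primes ≡ 3 (mod 4) appear to even exponent (or don't appear), so by the two-squares theorem n IS expressible as a sum of two squares.
Step 3: Build a representation. Group n = k² · m with k = 5 and m = 5 · 97 = 485 (a product of primes ≡ 1 (mod 4)); a representation of m scales to one of n via (k·x)² + (k·y)² = k²(x² + y²). Each prime p ≡ 1 (mod 4) is itself a sum of two squares; find a² by testing p − a² for a perfect square:
  5: 5 − 1² = 4 = 2² ⇒ 5 = 1² + 2².
  97: 97 − 1² = 96, 97 − 2² = 93, 97 − 3² = 88, 97 − 4² = 81 = 9² ⇒ 97 = 4² + 9².
  Combine using the Brahmagupta–Fibonacci identity (a² + b²)(c² + d²) = (ac − bd)² + (ad + bc)² = (ac + bd)² + (ad − bc)²:
  5 · 97 = 485: from (1² + 2²)(4² + 9²), take (1·4 − 2·9, 1·9 + 2·4) = (4 − 18, 9 + 8) = (-14, 17); dropping signs (only squares matter) gives (14, 17); check 14² + 17² = 196 + 289 = 485 ✓.
  Scale by k = 5: (5·14, 5·17) = (70, 85).
Step 4: Order so x ≤ y and verify: 70² + 85² = 4900 + 7225 = 12125 = n. ✓

n = 12125 = 70² + 85² (one valid representation with x ≤ y).


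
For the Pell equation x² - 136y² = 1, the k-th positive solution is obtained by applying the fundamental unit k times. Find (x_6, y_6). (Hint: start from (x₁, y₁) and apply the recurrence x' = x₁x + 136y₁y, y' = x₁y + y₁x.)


Step 1: Find the fundamental solution (x₁, y₁) of x² - 136y² = 1.
  Expand √136 as a continued fraction. a₀ = ⌊√136⌋ = 11; iterate m_{k+1} = d_k·a_k − m_k, d_{k+1} = (136 − m_{k+1}²)/d_k, a_{k+1} = ⌊(a₀ + m_{k+1})/d_{k+1}⌋ (starting m₀ = 0, d₀ = 1), with convergents p_k = a_k·p_{k-1} + p_{k-2}, q_k = a_k·q_{k-1} + q_{k-2} (p₋₁ = 1, q₋₁ = 0):
  k = 0: a₀ = 11; p₀/q₀ = 11/1; p₀² − 136·q₀² = 121 − 136 = -15.
  k = 1: m = 11, d = 15, a = ⌊(11 + 11)/15⌋ = 1; p/q = (1·11 + 1)/(1·1 + 0) = 12/1; p² − 136·q² = 144 − 136 = 8.
  k = 2: m = 4, d = 8, a = ⌊(11 + 4)/8⌋ = 1; p/q = (1·12 + 11)/(1·1 + 1) = 23/2; p² − 136·q² = 529 − 544 = -15.
  k = 3: m = 4, d = 15, a = ⌊(11 + 4)/15⌋ = 1; p/q = (1·23 + 12)/(1·2 + 1) = 35/3; p² − 136·q² = 1225 − 1224 = 1.
  The first convergent with p² − 136·q² = 1 gives the fundamental solution (x₁, y₁) = (35, 3).
Step 2: Apply the recurrence (x_{n+1}, y_{n+1}) = (x₁x_n + 136y₁y_n, x₁y_n + y₁x_n) repeatedly.
  From (x_1, y_1) = (35, 3): x_2 = 35·35 + 136·3·3 = 2449; y_2 = 35·3 + 3·35 = 210.
  From (x_2, y_2) = (2449, 210): x_3 = 35·2449 + 136·3·210 = 171395; y_3 = 35·210 + 3·2449 = 14697.
  From (x_3, y_3) = (171395, 14697): x_4 = 35·171395 + 136·3·14697 = 11995201; y_4 = 35·14697 + 3·171395 = 1028580.
  From (x_4, y_4) = (11995201, 1028580): x_5 = 35·11995201 + 136·3·1028580 = 839492675; y_5 = 35·1028580 + 3·11995201 = 71985903.
  From (x_5, y_5) = (839492675, 71985903): x_6 = 35·839492675 + 136·3·71985903 = 58752492049; y_6 = 35·71985903 + 3·839492675 = 5037984630.
Step 3: Verify x_6² - 136·y_6² = 3451855321967808218401 - 3451855321967808218400 = 1 (should be 1). ✓

(x_1, y_1) = (35, 3); (x_6, y_6) = (58752492049, 5037984630).


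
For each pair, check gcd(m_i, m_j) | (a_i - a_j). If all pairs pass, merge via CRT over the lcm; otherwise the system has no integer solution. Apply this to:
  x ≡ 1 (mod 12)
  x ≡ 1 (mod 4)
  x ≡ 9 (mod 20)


Moduli 12, 4, 20 are not pairwise coprime, so CRT works modulo lcm(m_i) when all pairwise compatibility conditions hold.
Pairwise compatibility: gcd(m_i, m_j) must divide a_i - a_j for every pair.
Merge one congruence at a time:
  Start: x ≡ 1 (mod 12).
  Combine with x ≡ 1 (mod 4): gcd(12, 4) = 4; 1 - 1 = 0, which IS divisible by 4, so compatible.
    Write x = 1 + 12·t and substitute into x ≡ 1 (mod 4): 12·t ≡ 1 − 1 = 0 (mod 4).
    Divide the congruence (and modulus) by g = 4: 3·t ≡ 0 (mod 1).
    Modulo 1 every t works; take t = 0.
    Then x = 1 + 12·0 = 1, valid modulo lcm(12, 4) = 12: x ≡ 1 (mod 12).
  Combine with x ≡ 9 (mod 20): gcd(12, 20) = 4; 9 - 1 = 8, which IS divisible by 4, so compatible.
    Write x = 1 + 12·t and substitute into x ≡ 9 (mod 20): 12·t ≡ 9 − 1 = 8 (mod 20).
    Divide the congruence (and modulus) by g = 4: 3·t ≡ 2 (mod 5).
    The inverse of 3 mod 5 is 2 (since 3·2 = 6 = 1·5 + 1), so t ≡ 2·2 = 4 ≡ 4 (mod 5).
    Then x = 1 + 12·4 = 49, valid modulo lcm(12, 20) = 60: x ≡ 49 (mod 60).
Verify: 49 mod 12 = 1, 49 mod 4 = 1, 49 mod 20 = 9.

x ≡ 49 (mod 60).


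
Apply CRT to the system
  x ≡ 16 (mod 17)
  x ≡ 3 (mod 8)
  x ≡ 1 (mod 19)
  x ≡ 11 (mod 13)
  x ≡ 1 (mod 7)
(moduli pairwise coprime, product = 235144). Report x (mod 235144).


Product of moduli M = 17 · 8 · 19 · 13 · 7 = 235144.
Merge one congruence at a time:
  Start: x ≡ 16 (mod 17).
  Combine with x ≡ 3 (mod 8); new modulus lcm = 136.
    Write x = 16 + 17·t and substitute into x ≡ 3 (mod 8): 17·t ≡ 3 − 16 = -13 (mod 8).
    Reduce coefficients mod 8: 1·t ≡ 3 (mod 8).
    So t ≡ 3 (mod 8).
    Then x = 16 + 17·3 = 67, valid modulo lcm(17, 8) = 136: x ≡ 67 (mod 136).
  Combine with x ≡ 1 (mod 19); new modulus lcm = 2584.
    Write x = 67 + 136·t and substitute into x ≡ 1 (mod 19): 136·t ≡ 1 − 67 = -66 (mod 19).
    Reduce coefficients mod 19: 3·t ≡ 10 (mod 19).
    The inverse of 3 mod 19 is 13 (since 3·13 = 39 = 2·19 + 1), so t ≡ 13·10 = 130 ≡ 16 (mod 19).
    Then x = 67 + 136·16 = 2243, valid modulo lcm(136, 19) = 2584: x ≡ 2243 (mod 2584).
  Combine with x ≡ 11 (mod 13); new modulus lcm = 33592.
    Write x = 2243 + 2584·t and substitute into x ≡ 11 (mod 13): 2584·t ≡ 11 − 2243 = -2232 (mod 13).
    Reduce coefficients mod 13: 10·t ≡ 4 (mod 13).
    The inverse of 10 mod 13 is 4 (since 10·4 = 40 = 3·13 + 1), so t ≡ 4·4 = 16 ≡ 3 (mod 13).
    Then x = 2243 + 2584·3 = 9995, valid modulo lcm(2584, 13) = 33592: x ≡ 9995 (mod 33592).
  Combine with x ≡ 1 (mod 7); new modulus lcm = 235144.
    Write x = 9995 + 33592·t and substitute into x ≡ 1 (mod 7): 33592·t ≡ 1 − 9995 = -9994 (mod 7).
    Reduce coefficients mod 7: 6·t ≡ 2 (mod 7).
    The inverse of 6 mod 7 is 6 (since 6·6 = 36 = 5·7 + 1), so t ≡ 6·2 = 12 ≡ 5 (mod 7).
    Then x = 9995 + 33592·5 = 177955, valid modulo lcm(33592, 7) = 235144: x ≡ 177955 (mod 235144).
Verify against each original: 177955 mod 17 = 16, 177955 mod 8 = 3, 177955 mod 19 = 1, 177955 mod 13 = 11, 177955 mod 7 = 1.

x ≡ 177955 (mod 235144).


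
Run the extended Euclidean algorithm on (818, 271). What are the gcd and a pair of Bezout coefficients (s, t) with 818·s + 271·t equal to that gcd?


Euclidean algorithm on (818, 271) — divide until remainder is 0:
  818 = 3 · 271 + 5
  271 = 54 · 5 + 1
  5 = 5 · 1 + 0
gcd(818, 271) = 1.
Track Bezout coefficients alongside the remainders: start with r₀ = 818 = a·1 + b·0 (s = 1, t = 0) and r₁ = 271 = a·0 + b·1 (s = 0, t = 1); each new remainder r_{k+1} = r_{k-1} − q_k·r_k inherits s_{k+1} = s_{k-1} − q_k·s_k, t_{k+1} = t_{k-1} − q_k·t_k, so r_k = a·s_k + b·t_k at every step:
  q = 3: r = 5, s = 1 − 3·0 = 1, t = 0 − 3·1 = -3  (check: 818·1 + 271·(-3) = 5)
  q = 54: r = 1, s = 0 − 54·1 = -54, t = 1 − 54·(-3) = 163  (check: 818·(-54) + 271·163 = 1)
The row with r = 1 (the gcd) gives the Bezout coefficients s = -54, t = 163.
Result: 818 · (-54) + 271 · (163) = 1.

gcd(818, 271) = 1; s = -54, t = 163 (check: 818·(-54) + 271·163 = 1).


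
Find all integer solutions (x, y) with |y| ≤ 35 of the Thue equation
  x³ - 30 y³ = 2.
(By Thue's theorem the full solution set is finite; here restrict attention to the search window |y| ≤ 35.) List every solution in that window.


The equation is x³ - 30y³ = 2. For fixed y, x³ = 30·y³ + 2, so a solution requires the RHS to be a perfect cube.
Strategy: iterate y from -35 to 35, compute RHS = 30·y³ + 2, and check whether it is a (positive or negative) perfect cube.
Check small values of y:
  y = 0: RHS = 2 is not a perfect cube.
  y = 1: RHS = 32 is not a perfect cube.
  y = -1: RHS = -28 is not a perfect cube.
  y = 2: RHS = 242 is not a perfect cube.
  y = -2: RHS = -238 is not a perfect cube.
  y = 3: RHS = 812 is not a perfect cube.
  y = -3: RHS = -808 is not a perfect cube.
Continuing the search up to |y| = 35 finds no solutions either.
No (x, y) in the scanned range satisfies the equation.

No integer solutions with |y| ≤ 35.


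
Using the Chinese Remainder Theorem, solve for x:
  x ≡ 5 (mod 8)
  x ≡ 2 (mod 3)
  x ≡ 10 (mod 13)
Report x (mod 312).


Moduli 8, 3, 13 are pairwise coprime; by CRT there is a unique solution modulo M = 8 · 3 · 13 = 312.
Solve pairwise, accumulating the modulus:
  Start with x ≡ 5 (mod 8).
  Combine with x ≡ 2 (mod 3): since gcd(8, 3) = 1, we get a unique residue mod 24.
    Write x = 5 + 8·t and substitute into x ≡ 2 (mod 3): 8·t ≡ 2 − 5 = -3 (mod 3).
    Reduce coefficients mod 3: 2·t ≡ 0 (mod 3).
    The inverse of 2 mod 3 is 2 (since 2·2 = 4 = 1·3 + 1), so t ≡ 2·0 = 0 ≡ 0 (mod 3).
    Then x = 5 + 8·0 = 5, valid modulo lcm(8, 3) = 24: x ≡ 5 (mod 24).
  Combine with x ≡ 10 (mod 13): since gcd(24, 13) = 1, we get a unique residue mod 312.
    Write x = 5 + 24·t and substitute into x ≡ 10 (mod 13): 24·t ≡ 10 − 5 = 5 (mod 13).
    Reduce coefficients mod 13: 11·t ≡ 5 (mod 13).
    The inverse of 11 mod 13 is 6 (since 11·6 = 66 = 5·13 + 1), so t ≡ 6·5 = 30 ≡ 4 (mod 13).
    Then x = 5 + 24·4 = 101, valid modulo lcm(24, 13) = 312: x ≡ 101 (mod 312).
Verify: 101 mod 8 = 5 ✓, 101 mod 3 = 2 ✓, 101 mod 13 = 10 ✓.

x ≡ 101 (mod 312).


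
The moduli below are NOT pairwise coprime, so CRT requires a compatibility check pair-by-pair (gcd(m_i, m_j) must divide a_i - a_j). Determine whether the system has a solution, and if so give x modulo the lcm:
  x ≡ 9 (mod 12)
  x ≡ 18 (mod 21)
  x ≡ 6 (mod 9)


Moduli 12, 21, 9 are not pairwise coprime, so CRT works modulo lcm(m_i) when all pairwise compatibility conditions hold.
Pairwise compatibility: gcd(m_i, m_j) must divide a_i - a_j for every pair.
Merge one congruence at a time:
  Start: x ≡ 9 (mod 12).
  Combine with x ≡ 18 (mod 21): gcd(12, 21) = 3; 18 - 9 = 9, which IS divisible by 3, so compatible.
    Write x = 9 + 12·t and substitute into x ≡ 18 (mod 21): 12·t ≡ 18 − 9 = 9 (mod 21).
    Divide the congruence (and modulus) by g = 3: 4·t ≡ 3 (mod 7).
    The inverse of 4 mod 7 is 2 (since 4·2 = 8 = 1·7 + 1), so t ≡ 2·3 = 6 ≡ 6 (mod 7).
    Then x = 9 + 12·6 = 81, valid modulo lcm(12, 21) = 84: x ≡ 81 (mod 84).
  Combine with x ≡ 6 (mod 9): gcd(84, 9) = 3; 6 - 81 = -75, which IS divisible by 3, so compatible.
    Write x = 81 + 84·t and substitute into x ≡ 6 (mod 9): 84·t ≡ 6 − 81 = -75 (mod 9).
    Divide the congruence (and modulus) by g = 3: 28·t ≡ -25 (mod 3).
    Reduce coefficients mod 3: 1·t ≡ 2 (mod 3).
    So t ≡ 2 (mod 3).
    Then x = 81 + 84·2 = 249, valid modulo lcm(84, 9) = 252: x ≡ 249 (mod 252).
Verify: 249 mod 12 = 9, 249 mod 21 = 18, 249 mod 9 = 6.

x ≡ 249 (mod 252).


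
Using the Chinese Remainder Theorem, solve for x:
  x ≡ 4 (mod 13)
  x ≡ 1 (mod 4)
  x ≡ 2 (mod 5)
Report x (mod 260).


Moduli 13, 4, 5 are pairwise coprime; by CRT there is a unique solution modulo M = 13 · 4 · 5 = 260.
Solve pairwise, accumulating the modulus:
  Start with x ≡ 4 (mod 13).
  Combine with x ≡ 1 (mod 4): since gcd(13, 4) = 1, we get a unique residue mod 52.
    Write x = 4 + 13·t and substitute into x ≡ 1 (mod 4): 13·t ≡ 1 − 4 = -3 (mod 4).
    Reduce coefficients mod 4: 1·t ≡ 1 (mod 4).
    So t ≡ 1 (mod 4).
    Then x = 4 + 13·1 = 17, valid modulo lcm(13, 4) = 52: x ≡ 17 (mod 52).
  Combine with x ≡ 2 (mod 5): since gcd(52, 5) = 1, we get a unique residue mod 260.
    Write x = 17 + 52·t and substitute into x ≡ 2 (mod 5): 52·t ≡ 2 − 17 = -15 (mod 5).
    Reduce coefficients mod 5: 2·t ≡ 0 (mod 5).
    The inverse of 2 mod 5 is 3 (since 2·3 = 6 = 1·5 + 1), so t ≡ 3·0 = 0 ≡ 0 (mod 5).
    Then x = 17 + 52·0 = 17, valid modulo lcm(52, 5) = 260: x ≡ 17 (mod 260).
Verify: 17 mod 13 = 4 ✓, 17 mod 4 = 1 ✓, 17 mod 5 = 2 ✓.

x ≡ 17 (mod 260).


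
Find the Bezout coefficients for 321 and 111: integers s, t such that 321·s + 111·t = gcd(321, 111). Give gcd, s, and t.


Euclidean algorithm on (321, 111) — divide until remainder is 0:
  321 = 2 · 111 + 99
  111 = 1 · 99 + 12
  99 = 8 · 12 + 3
  12 = 4 · 3 + 0
gcd(321, 111) = 3.
Track Bezout coefficients alongside the remainders: start with r₀ = 321 = a·1 + b·0 (s = 1, t = 0) and r₁ = 111 = a·0 + b·1 (s = 0, t = 1); each new remainder r_{k+1} = r_{k-1} − q_k·r_k inherits s_{k+1} = s_{k-1} − q_k·s_k, t_{k+1} = t_{k-1} − q_k·t_k, so r_k = a·s_k + b·t_k at every step:
  q = 2: r = 99, s = 1 − 2·0 = 1, t = 0 − 2·1 = -2  (check: 321·1 + 111·(-2) = 99)
  q = 1: r = 12, s = 0 − 1·1 = -1, t = 1 − 1·(-2) = 3  (check: 321·(-1) + 111·3 = 12)
  q = 8: r = 3, s = 1 − 8·(-1) = 9, t = -2 − 8·3 = -26  (check: 321·9 + 111·(-26) = 3)
The row with r = 3 (the gcd) gives the Bezout coefficients s = 9, t = -26.
Result: 321 · (9) + 111 · (-26) = 3.

gcd(321, 111) = 3; s = 9, t = -26 (check: 321·9 + 111·(-26) = 3).


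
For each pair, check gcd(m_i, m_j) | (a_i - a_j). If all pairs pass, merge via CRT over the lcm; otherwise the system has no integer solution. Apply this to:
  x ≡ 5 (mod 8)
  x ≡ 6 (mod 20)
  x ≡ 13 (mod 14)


Moduli 8, 20, 14 are not pairwise coprime, so CRT works modulo lcm(m_i) when all pairwise compatibility conditions hold.
Pairwise compatibility: gcd(m_i, m_j) must divide a_i - a_j for every pair.
Merge one congruence at a time:
  Start: x ≡ 5 (mod 8).
  Combine with x ≡ 6 (mod 20): gcd(8, 20) = 4, and 6 - 5 = 1 is NOT divisible by 4.
    ⇒ system is inconsistent (no integer solution).

No solution (the system is inconsistent).


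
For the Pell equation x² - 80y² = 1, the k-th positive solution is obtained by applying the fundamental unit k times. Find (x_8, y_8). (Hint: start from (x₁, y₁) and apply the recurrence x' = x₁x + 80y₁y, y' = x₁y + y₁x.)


Step 1: Find the fundamental solution (x₁, y₁) of x² - 80y² = 1.
  Expand √80 as a continued fraction. a₀ = ⌊√80⌋ = 8; iterate m_{k+1} = d_k·a_k − m_k, d_{k+1} = (80 − m_{k+1}²)/d_k, a_{k+1} = ⌊(a₀ + m_{k+1})/d_{k+1}⌋ (starting m₀ = 0, d₀ = 1), with convergents p_k = a_k·p_{k-1} + p_{k-2}, q_k = a_k·q_{k-1} + q_{k-2} (p₋₁ = 1, q₋₁ = 0):
  k = 0: a₀ = 8; p₀/q₀ = 8/1; p₀² − 80·q₀² = 64 − 80 = -16.
  k = 1: m = 8, d = 16, a = ⌊(8 + 8)/16⌋ = 1; p/q = (1·8 + 1)/(1·1 + 0) = 9/1; p² − 80·q² = 81 − 80 = 1.
  The first convergent with p² − 80·q² = 1 gives the fundamental solution (x₁, y₁) = (9, 1).
Step 2: Apply the recurrence (x_{n+1}, y_{n+1}) = (x₁x_n + 80y₁y_n, x₁y_n + y₁x_n) repeatedly.
  From (x_1, y_1) = (9, 1): x_2 = 9·9 + 80·1·1 = 161; y_2 = 9·1 + 1·9 = 18.
  From (x_2, y_2) = (161, 18): x_3 = 9·161 + 80·1·18 = 2889; y_3 = 9·18 + 1·161 = 323.
  From (x_3, y_3) = (2889, 323): x_4 = 9·2889 + 80·1·323 = 51841; y_4 = 9·323 + 1·2889 = 5796.
  From (x_4, y_4) = (51841, 5796): x_5 = 9·51841 + 80·1·5796 = 930249; y_5 = 9·5796 + 1·51841 = 104005.
  From (x_5, y_5) = (930249, 104005): x_6 = 9·930249 + 80·1·104005 = 16692641; y_6 = 9·104005 + 1·930249 = 1866294.
  From (x_6, y_6) = (16692641, 1866294): x_7 = 9·16692641 + 80·1·1866294 = 299537289; y_7 = 9·1866294 + 1·16692641 = 33489287.
  From (x_7, y_7) = (299537289, 33489287): x_8 = 9·299537289 + 80·1·33489287 = 5374978561; y_8 = 9·33489287 + 1·299537289 = 600940872.
Step 3: Verify x_8² - 80·y_8² = 28890394531209630721 - 28890394531209630720 = 1 (should be 1). ✓

(x_1, y_1) = (9, 1); (x_8, y_8) = (5374978561, 600940872).


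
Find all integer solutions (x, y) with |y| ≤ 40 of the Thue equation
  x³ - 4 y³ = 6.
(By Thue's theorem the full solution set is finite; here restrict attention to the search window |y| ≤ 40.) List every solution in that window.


The equation is x³ - 4y³ = 6. For fixed y, x³ = 4·y³ + 6, so a solution requires the RHS to be a perfect cube.
Strategy: iterate y from -40 to 40, compute RHS = 4·y³ + 6, and check whether it is a (positive or negative) perfect cube.
Check small values of y:
  y = 0: RHS = 6 is not a perfect cube.
  y = 1: RHS = 10 is not a perfect cube.
  y = -1: RHS = 2 is not a perfect cube.
  y = 2: RHS = 38 is not a perfect cube.
  y = -2: RHS = -26 is not a perfect cube.
  y = 3: RHS = 114 is not a perfect cube.
  y = -3: RHS = -102 is not a perfect cube.
Continuing the search up to |y| = 40 finds no solutions either.
No (x, y) in the scanned range satisfies the equation.

No integer solutions with |y| ≤ 40.


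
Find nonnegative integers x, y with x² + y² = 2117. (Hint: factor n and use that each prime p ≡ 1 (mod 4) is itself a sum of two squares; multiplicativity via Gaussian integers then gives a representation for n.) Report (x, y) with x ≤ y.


Step 1: Factor n = 2117 = 29 · 73.
Step 2: Check the mod-4 condition on each prime factor: 29 ≡ 1 (mod 4), exponent 1; 73 ≡ 1 (mod 4), exponent 1.
All primes ≡ 3 (mod 4) appear to even exponent (or don't appear), so by the two-squares theorem n IS expressible as a sum of two squares.
Step 3: Build a representation. Here n = 29 · 73 is a product of primes ≡ 1 (mod 4). Each prime p ≡ 1 (mod 4) is itself a sum of two squares; find a² by testing p − a² for a perfect square:
  29: 29 − 1² = 28, 29 − 2² = 25 = 5² ⇒ 29 = 2² + 5².
  73: 73 − 1² = 72, 73 − 2² = 69, 73 − 3² = 64 = 8² ⇒ 73 = 3² + 8².
  Combine using the Brahmagupta–Fibonacci identity (a² + b²)(c² + d²) = (ac − bd)² + (ad + bc)² = (ac + bd)² + (ad − bc)²:
  29 · 73 = 2117: from (2² + 5²)(3² + 8²), take (2·3 − 5·8, 2·8 + 5·3) = (6 − 40, 16 + 15) = (-34, 31); dropping signs (only squares matter) gives (34, 31); check 34² + 31² = 1156 + 961 = 2117 ✓.
Step 4: Order so x ≤ y and verify: 31² + 34² = 961 + 1156 = 2117 = n. ✓

n = 2117 = 31² + 34² (one valid representation with x ≤ y).


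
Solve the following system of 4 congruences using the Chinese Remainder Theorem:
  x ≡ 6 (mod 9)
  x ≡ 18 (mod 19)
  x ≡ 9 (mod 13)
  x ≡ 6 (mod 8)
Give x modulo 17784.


Product of moduli M = 9 · 19 · 13 · 8 = 17784.
Merge one congruence at a time:
  Start: x ≡ 6 (mod 9).
  Combine with x ≡ 18 (mod 19); new modulus lcm = 171.
    Write x = 6 + 9·t and substitute into x ≡ 18 (mod 19): 9·t ≡ 18 − 6 = 12 (mod 19).
    The inverse of 9 mod 19 is 17 (since 9·17 = 153 = 8·19 + 1), so t ≡ 17·12 = 204 ≡ 14 (mod 19).
    Then x = 6 + 9·14 = 132, valid modulo lcm(9, 19) = 171: x ≡ 132 (mod 171).
  Combine with x ≡ 9 (mod 13); new modulus lcm = 2223.
    Write x = 132 + 171·t and substitute into x ≡ 9 (mod 13): 171·t ≡ 9 − 132 = -123 (mod 13).
    Reduce coefficients mod 13: 2·t ≡ 7 (mod 13).
    The inverse of 2 mod 13 is 7 (since 2·7 = 14 = 1·13 + 1), so t ≡ 7·7 = 49 ≡ 10 (mod 13).
    Then x = 132 + 171·10 = 1842, valid modulo lcm(171, 13) = 2223: x ≡ 1842 (mod 2223).
  Combine with x ≡ 6 (mod 8); new modulus lcm = 17784.
    Write x = 1842 + 2223·t and substitute into x ≡ 6 (mod 8): 2223·t ≡ 6 − 1842 = -1836 (mod 8).
    Reduce coefficients mod 8: 7·t ≡ 4 (mod 8).
    The inverse of 7 mod 8 is 7 (since 7·7 = 49 = 6·8 + 1), so t ≡ 7·4 = 28 ≡ 4 (mod 8).
    Then x = 1842 + 2223·4 = 10734, valid modulo lcm(2223, 8) = 17784: x ≡ 10734 (mod 17784).
Verify against each original: 10734 mod 9 = 6, 10734 mod 19 = 18, 10734 mod 13 = 9, 10734 mod 8 = 6.

x ≡ 10734 (mod 17784).


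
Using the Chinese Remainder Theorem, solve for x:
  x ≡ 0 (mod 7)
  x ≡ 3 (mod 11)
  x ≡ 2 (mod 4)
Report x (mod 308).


Moduli 7, 11, 4 are pairwise coprime; by CRT there is a unique solution modulo M = 7 · 11 · 4 = 308.
Solve pairwise, accumulating the modulus:
  Start with x ≡ 0 (mod 7).
  Combine with x ≡ 3 (mod 11): since gcd(7, 11) = 1, we get a unique residue mod 77.
    Write x = 0 + 7·t and substitute into x ≡ 3 (mod 11): 7·t ≡ 3 − 0 = 3 (mod 11).
    The inverse of 7 mod 11 is 8 (since 7·8 = 56 = 5·11 + 1), so t ≡ 8·3 = 24 ≡ 2 (mod 11).
    Then x = 0 + 7·2 = 14, valid modulo lcm(7, 11) = 77: x ≡ 14 (mod 77).
  Combine with x ≡ 2 (mod 4): since gcd(77, 4) = 1, we get a unique residue mod 308.
    Write x = 14 + 77·t and substitute into x ≡ 2 (mod 4): 77·t ≡ 2 − 14 = -12 (mod 4).
    Reduce coefficients mod 4: 1·t ≡ 0 (mod 4).
    So t ≡ 0 (mod 4).
    Then x = 14 + 77·0 = 14, valid modulo lcm(77, 4) = 308: x ≡ 14 (mod 308).
Verify: 14 mod 7 = 0 ✓, 14 mod 11 = 3 ✓, 14 mod 4 = 2 ✓.

x ≡ 14 (mod 308).


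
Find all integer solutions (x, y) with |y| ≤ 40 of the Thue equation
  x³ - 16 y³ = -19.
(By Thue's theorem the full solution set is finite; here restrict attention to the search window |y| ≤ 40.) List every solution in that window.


The equation is x³ - 16y³ = -19. For fixed y, x³ = 16·y³ − 19, so a solution requires the RHS to be a perfect cube.
Strategy: iterate y from -40 to 40, compute RHS = 16·y³ − 19, and check whether it is a (positive or negative) perfect cube.
Check small values of y:
  y = 0: RHS = -19 is not a perfect cube.
  y = 1: RHS = -3 is not a perfect cube.
  y = -1: RHS = -35 is not a perfect cube.
  y = 2: RHS = 109 is not a perfect cube.
  y = -2: RHS = -147 is not a perfect cube.
  y = 3: RHS = 413 is not a perfect cube.
  y = -3: RHS = -451 is not a perfect cube.
Continuing the search up to |y| = 40 finds no solutions either.
No (x, y) in the scanned range satisfies the equation.

No integer solutions with |y| ≤ 40.
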